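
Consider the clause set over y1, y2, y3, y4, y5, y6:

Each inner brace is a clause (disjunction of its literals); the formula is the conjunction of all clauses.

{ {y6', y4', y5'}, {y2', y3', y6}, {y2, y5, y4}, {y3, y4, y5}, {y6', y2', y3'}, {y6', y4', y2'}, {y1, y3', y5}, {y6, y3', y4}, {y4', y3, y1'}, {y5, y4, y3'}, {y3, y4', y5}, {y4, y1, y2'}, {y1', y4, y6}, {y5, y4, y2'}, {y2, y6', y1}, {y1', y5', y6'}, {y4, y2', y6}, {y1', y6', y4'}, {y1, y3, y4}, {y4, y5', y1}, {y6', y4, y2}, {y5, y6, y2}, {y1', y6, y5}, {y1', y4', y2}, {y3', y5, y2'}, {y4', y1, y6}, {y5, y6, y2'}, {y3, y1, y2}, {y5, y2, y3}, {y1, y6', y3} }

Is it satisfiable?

Suppose y6 = 0.
Suppose y2 = 0.
The clause (y5) is unit, so y5 = 1.
Suppose y3 = 0.
The clause (y1) is unit, so y1 = 1.
The clause (y4') is unit, so y4 = 0.
That conflicts with the unit clause (y4).
So y3 must be the other value — set y3 = 1.
The clause (y4) is unit, so y4 = 1.
The clause (y1') is unit, so y1 = 0.
That conflicts with the unit clause (y1).
Either choice for y3 ends in contradiction.
So y2 must be the other value — set y2 = 1.
The clause (y3') is unit, so y3 = 0.
The clause (y4) is unit, so y4 = 1.
The clause (y1') is unit, so y1 = 0.
That conflicts with the unit clause (y1).
Either choice for y2 ends in contradiction.
So y6 must be the other value — set y6 = 1.
Suppose y4 = 0.
The clause (y2) is unit, so y2 = 1.
The clause (y3') is unit, so y3 = 0.
The clause (y5) is unit, so y5 = 1.
The clause (y1) is unit, so y1 = 1.
That conflicts with the unit clause (y1').
So y4 must be the other value — set y4 = 1.
The clause (y5') is unit, so y5 = 0.
The clause (y2') is unit, so y2 = 0.
The clause (y3) is unit, so y3 = 1.
The clause (y1) is unit, so y1 = 1.
That conflicts with the unit clause (y1').
Either choice for y4 ends in contradiction.
Either choice for y6 ends in contradiction.
No assignment satisfies every clause.

Unsatisfiable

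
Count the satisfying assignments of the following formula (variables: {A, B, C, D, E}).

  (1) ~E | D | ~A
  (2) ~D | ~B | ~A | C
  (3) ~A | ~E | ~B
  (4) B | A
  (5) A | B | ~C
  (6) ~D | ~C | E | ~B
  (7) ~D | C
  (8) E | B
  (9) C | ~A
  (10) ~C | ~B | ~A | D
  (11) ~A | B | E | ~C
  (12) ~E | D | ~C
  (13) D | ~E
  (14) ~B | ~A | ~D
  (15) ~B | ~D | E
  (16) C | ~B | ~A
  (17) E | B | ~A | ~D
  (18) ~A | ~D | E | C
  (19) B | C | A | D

4

There are 2^5 = 32 truth assignments over (A, B, C, D, E).
Split on A. With A = 1, the clauses containing A are satisfied and ~A drops from the rest; 1 of the 2^4 = 16 assignments to the other variables satisfy what remains.
With A = 0, by the same count on the reduced clause set, 3 assignments work.
(One model: A=F, B=T, C=F, D=F, E=F.)
Total: 1 + 3 = 4.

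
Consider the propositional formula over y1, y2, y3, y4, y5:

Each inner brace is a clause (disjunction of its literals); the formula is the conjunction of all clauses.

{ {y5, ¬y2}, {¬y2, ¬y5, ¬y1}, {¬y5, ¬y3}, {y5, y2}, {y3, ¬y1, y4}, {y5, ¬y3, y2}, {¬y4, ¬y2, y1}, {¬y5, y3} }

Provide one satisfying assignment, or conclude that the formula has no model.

UNSATISFIABLE

Suppose y5 = True.
The clause (¬y3) is unit, so y3 = False.
Now (y3) is unsatisfied and unit — conflict.
That branch fails; take y5 = False instead.
The clause (¬y2) is unit, so y2 = False.
Now (y2) is unsatisfied and unit — conflict.
Neither y5 = True nor y5 = False works.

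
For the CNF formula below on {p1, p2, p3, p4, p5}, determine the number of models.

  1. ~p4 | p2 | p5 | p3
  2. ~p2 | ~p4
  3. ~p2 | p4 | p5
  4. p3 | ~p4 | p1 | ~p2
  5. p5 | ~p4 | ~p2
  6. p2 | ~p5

There are 2^5 = 32 truth assignments over (p1, p2, p3, p4, p5).
Split on p4. With p4 = 1, the clauses containing p4 are satisfied and ~p4 drops from the rest; 2 of the 2^4 = 16 assignments to the other variables satisfy what remains.
With p4 = 0, by the same count on the reduced clause set, 8 assignments work.
(One model: p1=F, p2=F, p3=F, p4=F, p5=F.)
Total: 2 + 8 = 10.

10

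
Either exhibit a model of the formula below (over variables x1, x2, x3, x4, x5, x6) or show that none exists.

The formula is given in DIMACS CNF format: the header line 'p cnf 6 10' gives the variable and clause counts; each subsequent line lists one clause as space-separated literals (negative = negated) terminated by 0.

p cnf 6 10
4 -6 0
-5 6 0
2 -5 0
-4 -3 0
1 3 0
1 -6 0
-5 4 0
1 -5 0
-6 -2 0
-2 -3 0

Case x4 = False:
The clause (¬x6) is unit, so x6 = False.
The clause (¬x5) is unit, so x5 = False.
Case x1 = False:
The clause (x3) is unit, so x3 = True.
The clause (¬x2) is unit, so x2 = False.
All clauses are satisfied.

x1=False, x2=False, x3=True, x4=False, x5=False, x6=False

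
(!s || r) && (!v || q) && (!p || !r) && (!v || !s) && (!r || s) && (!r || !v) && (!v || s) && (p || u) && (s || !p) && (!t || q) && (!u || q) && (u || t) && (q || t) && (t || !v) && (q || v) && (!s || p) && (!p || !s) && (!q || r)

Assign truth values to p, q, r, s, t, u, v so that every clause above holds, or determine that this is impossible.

UNSATISFIABLE

Case s = false:
From the singleton clause (!r), r = false.
From the singleton clause (!v), v = false.
From the singleton clause (!p), p = false.
From the singleton clause (u), u = true.
From the singleton clause (q), q = true.
But (!q) is also a unit clause — contradiction.
Backtrack on s: now try s = true.
From the singleton clause (r), r = true.
From the singleton clause (!p), p = false.
But (p) is also a unit clause — contradiction.
Neither s = true nor s = false works.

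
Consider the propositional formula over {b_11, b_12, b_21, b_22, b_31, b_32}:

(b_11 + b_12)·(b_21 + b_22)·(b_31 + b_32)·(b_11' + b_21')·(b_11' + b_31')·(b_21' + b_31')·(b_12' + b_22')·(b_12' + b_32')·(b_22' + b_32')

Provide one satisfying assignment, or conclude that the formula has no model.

UNSATISFIABLE

Try b_11 = 1.
(b_21') alone gives b_21 = 0.
(b_22) alone gives b_22 = 1.
(b_31') alone gives b_31 = 0.
(b_32) alone gives b_32 = 1.
But (b_32') is also a unit clause — contradiction.
That branch fails; take b_11 = 0 instead.
(b_12) alone gives b_12 = 1.
(b_22') alone gives b_22 = 0.
(b_21) alone gives b_21 = 1.
(b_31') alone gives b_31 = 0.
(b_32) alone gives b_32 = 1.
But (b_32') is also a unit clause — contradiction.
Either choice for b_11 ends in contradiction.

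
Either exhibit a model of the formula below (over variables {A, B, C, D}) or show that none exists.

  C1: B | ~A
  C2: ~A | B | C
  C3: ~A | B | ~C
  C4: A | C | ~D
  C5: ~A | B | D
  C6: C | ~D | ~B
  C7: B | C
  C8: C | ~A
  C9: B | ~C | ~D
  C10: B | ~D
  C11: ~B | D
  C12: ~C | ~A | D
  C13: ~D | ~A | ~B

A=0, B=0, C=1, D=0

Try B = 0.
From the singleton clause (~A), A = 0.
From the singleton clause (C), C = 1.
From the singleton clause (~D), D = 0.
This assignment satisfies each clause.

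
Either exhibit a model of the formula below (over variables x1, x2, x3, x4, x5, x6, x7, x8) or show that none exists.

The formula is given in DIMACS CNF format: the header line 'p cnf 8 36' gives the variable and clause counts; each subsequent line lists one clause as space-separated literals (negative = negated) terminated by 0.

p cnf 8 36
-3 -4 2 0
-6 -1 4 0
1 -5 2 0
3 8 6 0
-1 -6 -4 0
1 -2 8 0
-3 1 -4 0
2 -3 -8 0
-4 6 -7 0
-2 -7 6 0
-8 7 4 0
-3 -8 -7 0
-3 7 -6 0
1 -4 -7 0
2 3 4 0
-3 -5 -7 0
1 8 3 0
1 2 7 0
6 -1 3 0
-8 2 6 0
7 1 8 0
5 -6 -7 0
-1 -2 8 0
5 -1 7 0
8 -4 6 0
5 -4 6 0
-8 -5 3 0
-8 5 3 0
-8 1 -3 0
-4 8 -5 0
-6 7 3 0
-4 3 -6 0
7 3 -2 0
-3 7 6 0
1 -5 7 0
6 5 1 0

Suppose x3 = True.
Suppose x4 = False.
Suppose x6 = False.
The clause (x7) is unit, so x7 = True.
The clause (¬x2) is unit, so x2 = False.
The clause (¬x8) is unit, so x8 = False.
The clause (¬x5) is unit, so x5 = False.
The clause (x1) is unit, so x1 = True.
Every clause now holds.

x1 ↦ True, x2 ↦ False, x3 ↦ True, x4 ↦ False, x5 ↦ False, x6 ↦ False, x7 ↦ True, x8 ↦ False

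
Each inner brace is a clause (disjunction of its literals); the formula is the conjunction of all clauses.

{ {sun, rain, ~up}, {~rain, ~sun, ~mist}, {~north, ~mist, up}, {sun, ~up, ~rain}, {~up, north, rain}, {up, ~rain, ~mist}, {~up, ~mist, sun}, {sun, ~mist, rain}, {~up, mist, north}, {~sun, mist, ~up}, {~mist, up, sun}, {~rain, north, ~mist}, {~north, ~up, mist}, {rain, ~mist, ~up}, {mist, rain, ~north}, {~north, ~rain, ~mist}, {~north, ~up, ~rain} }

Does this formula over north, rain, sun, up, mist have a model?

Branch on sun: set sun = 0.
Branch on rain: set rain = 1.
(~up) alone gives up = 0.
(~mist) alone gives mist = 0.
No clause remains; north is free.
A satisfying assignment: north=1; rain=1; sun=0; up=0; mist=0.

Yes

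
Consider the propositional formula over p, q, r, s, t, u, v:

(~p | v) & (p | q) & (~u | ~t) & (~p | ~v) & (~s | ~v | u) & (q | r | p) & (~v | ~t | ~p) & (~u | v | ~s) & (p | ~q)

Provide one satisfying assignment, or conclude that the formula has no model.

Branch on p: set p = 0.
Unit clause (q) forces q = 1.
But (~q) is also a unit clause — contradiction.
That branch fails; take p = 1 instead.
Unit clause (v) forces v = 1.
But (~v) is also a unit clause — contradiction.
Either choice for p ends in contradiction.

UNSATISFIABLE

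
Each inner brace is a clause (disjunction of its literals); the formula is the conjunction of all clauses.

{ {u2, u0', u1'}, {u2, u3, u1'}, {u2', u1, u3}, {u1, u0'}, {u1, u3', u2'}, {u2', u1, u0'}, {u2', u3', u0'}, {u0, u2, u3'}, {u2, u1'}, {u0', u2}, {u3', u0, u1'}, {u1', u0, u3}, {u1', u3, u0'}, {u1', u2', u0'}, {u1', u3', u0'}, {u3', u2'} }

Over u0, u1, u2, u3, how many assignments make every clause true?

There are 2^4 = 16 truth assignments over (u0, u1, u2, u3).
Check each against the 16 clauses (columns in the order u0, u1, u2, u3):
  F F F F  ✓ satisfies all
  F F F T  ✗ fails (u0 + u2 + u3')
  F F T F  ✗ fails (u2' + u1 + u3)
  F F T T  ✗ fails (u1 + u3' + u2')
  F T F F  ✗ fails (u2 + u3 + u1')
  F T F T  ✗ fails (u0 + u2 + u3')
  F T T F  ✗ fails (u1' + u0 + u3)
  F T T T  ✗ fails (u3' + u0 + u1')
  T F F F  ✗ fails (u1 + u0')
  T F F T  ✗ fails (u1 + u0')
  T F T F  ✗ fails (u2' + u1 + u3)
  T F T T  ✗ fails (u1 + u0')
  T T F F  ✗ fails (u2 + u0' + u1')
  T T F T  ✗ fails (u2 + u0' + u1')
  T T T F  ✗ fails (u1' + u3 + u0')
  T T T T  ✗ fails (u2' + u3' + u0')
1 of the 16 rows is a model.

1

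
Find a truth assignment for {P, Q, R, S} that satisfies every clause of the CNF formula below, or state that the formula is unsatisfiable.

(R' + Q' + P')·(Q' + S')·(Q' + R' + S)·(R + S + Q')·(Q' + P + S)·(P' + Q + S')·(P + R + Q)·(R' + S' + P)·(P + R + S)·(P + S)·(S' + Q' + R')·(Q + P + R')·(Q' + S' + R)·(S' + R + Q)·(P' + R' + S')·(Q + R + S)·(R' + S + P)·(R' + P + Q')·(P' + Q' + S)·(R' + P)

Suppose Q = 0.
Suppose P = 1.
Unit clause (S') forces S = 0.
Unit clause (R) forces R = 1.
This assignment satisfies each clause.

P: 1, Q: 0, R: 1, S: 0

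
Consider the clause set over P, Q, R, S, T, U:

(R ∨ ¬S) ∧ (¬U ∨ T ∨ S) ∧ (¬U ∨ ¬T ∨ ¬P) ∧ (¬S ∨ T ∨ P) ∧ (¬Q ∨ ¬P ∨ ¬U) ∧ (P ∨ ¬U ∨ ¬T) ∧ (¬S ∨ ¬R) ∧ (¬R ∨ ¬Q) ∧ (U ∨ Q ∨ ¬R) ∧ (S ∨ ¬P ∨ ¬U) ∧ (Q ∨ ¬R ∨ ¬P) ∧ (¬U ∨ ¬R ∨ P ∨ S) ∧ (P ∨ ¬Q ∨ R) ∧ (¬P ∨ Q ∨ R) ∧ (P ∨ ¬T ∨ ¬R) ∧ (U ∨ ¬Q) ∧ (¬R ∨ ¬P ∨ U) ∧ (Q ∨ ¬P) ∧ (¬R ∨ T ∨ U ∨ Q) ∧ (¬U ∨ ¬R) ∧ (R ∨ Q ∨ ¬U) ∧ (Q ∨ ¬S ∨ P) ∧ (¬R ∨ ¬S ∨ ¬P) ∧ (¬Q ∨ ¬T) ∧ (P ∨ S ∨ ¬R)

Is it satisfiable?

Yes

Case R = False:
Unit clause (¬S) forces S = False.
Case U = False:
Unit clause (¬Q) forces Q = False.
Unit clause (¬P) forces P = False.
No clause remains; T is free.
A satisfying assignment: P=False; Q=False; R=False; S=False; T=False; U=False.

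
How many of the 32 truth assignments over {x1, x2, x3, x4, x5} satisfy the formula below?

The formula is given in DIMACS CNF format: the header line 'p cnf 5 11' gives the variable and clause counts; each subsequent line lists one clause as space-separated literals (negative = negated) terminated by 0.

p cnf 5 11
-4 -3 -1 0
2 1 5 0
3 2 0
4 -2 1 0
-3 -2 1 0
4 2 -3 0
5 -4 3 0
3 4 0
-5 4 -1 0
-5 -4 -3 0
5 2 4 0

There are 2^5 = 32 truth assignments over (x1, x2, x3, x4, x5).
Split on x2. With x2 = True, the clauses containing x2 are satisfied and ¬x2 drops from the rest; 3 of the 2^4 = 16 assignments to the other variables satisfy what remains.
With x2 = False, by the same count on the reduced clause set, 0 assignments work.
(One model: x1=F, x2=T, x3=F, x4=T, x5=T.)
Total: 3 + 0 = 3.

3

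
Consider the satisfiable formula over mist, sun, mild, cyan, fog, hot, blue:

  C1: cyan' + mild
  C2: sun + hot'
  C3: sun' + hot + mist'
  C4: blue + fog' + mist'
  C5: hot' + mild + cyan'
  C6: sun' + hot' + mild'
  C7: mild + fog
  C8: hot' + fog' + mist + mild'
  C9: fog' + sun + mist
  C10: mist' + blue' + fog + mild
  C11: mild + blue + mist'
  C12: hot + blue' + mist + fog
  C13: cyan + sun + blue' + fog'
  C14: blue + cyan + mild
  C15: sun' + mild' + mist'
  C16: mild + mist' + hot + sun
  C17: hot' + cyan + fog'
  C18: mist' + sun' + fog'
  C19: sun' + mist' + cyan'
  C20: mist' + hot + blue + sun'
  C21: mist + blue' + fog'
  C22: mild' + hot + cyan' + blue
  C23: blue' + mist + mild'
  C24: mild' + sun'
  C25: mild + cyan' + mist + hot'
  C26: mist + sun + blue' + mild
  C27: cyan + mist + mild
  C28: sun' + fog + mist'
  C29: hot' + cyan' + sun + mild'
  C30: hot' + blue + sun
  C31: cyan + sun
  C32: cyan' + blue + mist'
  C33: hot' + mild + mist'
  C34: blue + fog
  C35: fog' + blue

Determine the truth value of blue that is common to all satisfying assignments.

True

Suppose blue = 0.
Unit clause (fog) forces fog = 1.
Now (fog') is unsatisfied and unit — conflict.
So every satisfying assignment has blue = True.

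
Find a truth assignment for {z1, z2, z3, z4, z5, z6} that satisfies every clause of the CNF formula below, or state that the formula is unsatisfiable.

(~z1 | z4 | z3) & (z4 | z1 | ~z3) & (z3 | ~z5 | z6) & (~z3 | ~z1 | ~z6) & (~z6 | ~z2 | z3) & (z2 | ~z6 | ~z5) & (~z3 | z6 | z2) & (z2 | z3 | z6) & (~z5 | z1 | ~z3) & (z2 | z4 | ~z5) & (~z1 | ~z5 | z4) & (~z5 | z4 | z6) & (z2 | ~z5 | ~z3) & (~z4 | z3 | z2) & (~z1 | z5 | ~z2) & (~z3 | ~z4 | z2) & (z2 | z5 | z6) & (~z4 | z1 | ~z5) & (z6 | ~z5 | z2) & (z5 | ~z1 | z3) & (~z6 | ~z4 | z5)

z1 ↦ 0, z2 ↦ 0, z3 ↦ 0, z4 ↦ 0, z5 ↦ 0, z6 ↦ 1

Suppose z1 = 0.
Suppose z4 = 0.
(~z3) alone gives z3 = 0.
Suppose z5 = 0.
Suppose z6 = 1.
(~z2) alone gives z2 = 0.
This assignment satisfies each clause.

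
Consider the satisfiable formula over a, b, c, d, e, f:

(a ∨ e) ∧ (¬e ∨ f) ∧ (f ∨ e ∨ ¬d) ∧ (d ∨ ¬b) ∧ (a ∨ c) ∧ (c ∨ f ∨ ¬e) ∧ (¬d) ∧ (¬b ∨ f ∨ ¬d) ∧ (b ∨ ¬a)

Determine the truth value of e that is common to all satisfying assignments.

True

Suppose e = False.
From the singleton clause (a), a = True.
From the singleton clause (¬d), d = False.
From the singleton clause (¬b), b = False.
Now (b) is unsatisfied and unit — conflict.
So every satisfying assignment has e = True.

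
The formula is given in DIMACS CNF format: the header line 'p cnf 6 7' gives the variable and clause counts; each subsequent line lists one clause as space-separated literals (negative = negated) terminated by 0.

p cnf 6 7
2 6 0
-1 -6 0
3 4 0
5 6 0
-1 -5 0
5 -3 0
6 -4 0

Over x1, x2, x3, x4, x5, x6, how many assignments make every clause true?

There are 2^6 = 64 truth assignments over (x1, x2, x3, x4, x5, x6).
Split on x3. With x3 = True, the clauses containing x3 are satisfied and ¬x3 drops from the rest; 5 of the 2^5 = 32 assignments to the other variables satisfy what remains.
With x3 = False, by the same count on the reduced clause set, 4 assignments work.
Total: 5 + 4 = 9.

9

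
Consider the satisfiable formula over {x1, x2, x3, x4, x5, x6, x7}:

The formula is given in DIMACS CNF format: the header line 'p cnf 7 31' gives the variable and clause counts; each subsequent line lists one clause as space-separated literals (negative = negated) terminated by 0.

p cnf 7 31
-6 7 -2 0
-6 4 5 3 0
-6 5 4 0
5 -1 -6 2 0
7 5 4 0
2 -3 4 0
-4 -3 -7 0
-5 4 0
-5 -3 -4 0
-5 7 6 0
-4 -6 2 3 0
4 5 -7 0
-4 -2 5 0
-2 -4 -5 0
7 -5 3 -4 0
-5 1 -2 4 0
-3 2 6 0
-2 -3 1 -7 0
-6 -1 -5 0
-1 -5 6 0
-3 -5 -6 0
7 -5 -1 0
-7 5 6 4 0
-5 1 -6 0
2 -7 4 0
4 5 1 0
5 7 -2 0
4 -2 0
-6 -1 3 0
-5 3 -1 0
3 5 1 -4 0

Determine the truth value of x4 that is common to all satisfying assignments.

True

Suppose x4 = False.
The clause (¬x5) is unit, so x5 = False.
The clause (¬x6) is unit, so x6 = False.
The clause (x7) is unit, so x7 = True.
But (¬x7) is also a unit clause — contradiction.
So every satisfying assignment has x4 = True.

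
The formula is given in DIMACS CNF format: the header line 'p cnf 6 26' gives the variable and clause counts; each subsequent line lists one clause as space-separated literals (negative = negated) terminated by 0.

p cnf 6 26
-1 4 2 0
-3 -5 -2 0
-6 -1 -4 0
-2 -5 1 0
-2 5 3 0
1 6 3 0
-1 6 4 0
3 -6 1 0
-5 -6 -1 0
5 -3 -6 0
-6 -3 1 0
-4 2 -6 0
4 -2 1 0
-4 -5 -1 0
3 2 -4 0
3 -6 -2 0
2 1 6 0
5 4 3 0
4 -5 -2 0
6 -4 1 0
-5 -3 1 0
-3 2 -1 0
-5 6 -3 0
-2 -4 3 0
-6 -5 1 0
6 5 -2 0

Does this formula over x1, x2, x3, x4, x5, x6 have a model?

Suppose x1 = False.
Suppose x2 = False.
Unit clause (x6) forces x6 = True.
Unit clause (x3) forces x3 = True.
Now (¬x3) is unsatisfied and unit — conflict.
So x2 must be the other value — set x2 = True.
Unit clause (¬x5) forces x5 = False.
Unit clause (x3) forces x3 = True.
Unit clause (¬x6) forces x6 = False.
Now (x6) is unsatisfied and unit — conflict.
Either choice for x2 ends in contradiction.
So x1 must be the other value — set x1 = True.
Suppose x4 = True.
Unit clause (¬x6) forces x6 = False.
Unit clause (¬x5) forces x5 = False.
Unit clause (¬x2) forces x2 = False.
Unit clause (x3) forces x3 = True.
Now (¬x3) is unsatisfied and unit — conflict.
So x4 must be the other value — set x4 = False.
Unit clause (x2) forces x2 = True.
Unit clause (x6) forces x6 = True.
Unit clause (¬x5) forces x5 = False.
Unit clause (x3) forces x3 = True.
Now (¬x3) is unsatisfied and unit — conflict.
Either choice for x4 ends in contradiction.
Either choice for x1 ends in contradiction.
No assignment satisfies every clause.

No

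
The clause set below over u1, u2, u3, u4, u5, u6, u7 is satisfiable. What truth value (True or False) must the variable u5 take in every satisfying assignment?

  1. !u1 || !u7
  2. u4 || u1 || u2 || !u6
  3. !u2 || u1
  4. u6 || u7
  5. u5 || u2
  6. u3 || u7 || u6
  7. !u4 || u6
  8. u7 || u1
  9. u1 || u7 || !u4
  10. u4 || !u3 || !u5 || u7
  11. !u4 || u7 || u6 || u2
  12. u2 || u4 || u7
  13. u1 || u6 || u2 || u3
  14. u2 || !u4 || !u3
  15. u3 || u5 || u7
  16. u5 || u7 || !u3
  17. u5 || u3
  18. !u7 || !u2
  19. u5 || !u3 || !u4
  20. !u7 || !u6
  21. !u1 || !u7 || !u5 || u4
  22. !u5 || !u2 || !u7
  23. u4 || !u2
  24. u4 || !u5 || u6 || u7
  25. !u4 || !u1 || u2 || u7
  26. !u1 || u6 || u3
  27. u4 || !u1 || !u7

Suppose u5 = false.
(u2) alone gives u2 = true.
(u1) alone gives u1 = true.
(!u7) alone gives u7 = false.
(u6) alone gives u6 = true.
(u3) alone gives u3 = true.
But (!u3) is also a unit clause — contradiction.
So every satisfying assignment has u5 = True.

True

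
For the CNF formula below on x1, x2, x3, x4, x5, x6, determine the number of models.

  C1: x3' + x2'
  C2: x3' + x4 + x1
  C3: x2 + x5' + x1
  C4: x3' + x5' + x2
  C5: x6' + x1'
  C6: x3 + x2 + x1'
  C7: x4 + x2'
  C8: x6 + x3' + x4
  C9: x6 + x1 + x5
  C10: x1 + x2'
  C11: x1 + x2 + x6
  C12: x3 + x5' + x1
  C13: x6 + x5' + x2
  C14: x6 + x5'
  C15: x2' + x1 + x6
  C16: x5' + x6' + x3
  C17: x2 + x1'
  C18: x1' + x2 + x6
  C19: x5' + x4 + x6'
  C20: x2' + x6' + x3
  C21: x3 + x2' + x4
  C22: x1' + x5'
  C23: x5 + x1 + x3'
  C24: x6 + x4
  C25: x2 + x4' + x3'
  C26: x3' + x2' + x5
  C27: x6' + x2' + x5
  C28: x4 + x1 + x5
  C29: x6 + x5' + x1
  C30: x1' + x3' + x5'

2

There are 2^6 = 64 truth assignments over (x1, x2, x3, x4, x5, x6).
Split on x1. With x1 = 1, the clauses containing x1 are satisfied and x1' drops from the rest; 1 of the 2^5 = 32 assignments to the other variables satisfy what remains.
With x1 = 0, by the same count on the reduced clause set, 1 assignment works.
(One model: x1=F, x2=F, x3=F, x4=T, x5=F, x6=T.)
Total: 1 + 1 = 2.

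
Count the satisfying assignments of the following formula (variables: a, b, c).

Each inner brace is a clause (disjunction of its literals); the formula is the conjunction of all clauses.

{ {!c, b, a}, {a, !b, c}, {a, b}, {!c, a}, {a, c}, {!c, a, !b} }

4

There are 2^3 = 8 truth assignments over (a, b, c).
Split on a. With a = true, the clauses containing a are satisfied and !a drops from the rest; 4 of the 2^2 = 4 assignments to the other variables satisfy what remains.
With a = false, by the same count on the reduced clause set, 0 assignments work.
(One model: a=T, b=F, c=F.)
Total: 4 + 0 = 4.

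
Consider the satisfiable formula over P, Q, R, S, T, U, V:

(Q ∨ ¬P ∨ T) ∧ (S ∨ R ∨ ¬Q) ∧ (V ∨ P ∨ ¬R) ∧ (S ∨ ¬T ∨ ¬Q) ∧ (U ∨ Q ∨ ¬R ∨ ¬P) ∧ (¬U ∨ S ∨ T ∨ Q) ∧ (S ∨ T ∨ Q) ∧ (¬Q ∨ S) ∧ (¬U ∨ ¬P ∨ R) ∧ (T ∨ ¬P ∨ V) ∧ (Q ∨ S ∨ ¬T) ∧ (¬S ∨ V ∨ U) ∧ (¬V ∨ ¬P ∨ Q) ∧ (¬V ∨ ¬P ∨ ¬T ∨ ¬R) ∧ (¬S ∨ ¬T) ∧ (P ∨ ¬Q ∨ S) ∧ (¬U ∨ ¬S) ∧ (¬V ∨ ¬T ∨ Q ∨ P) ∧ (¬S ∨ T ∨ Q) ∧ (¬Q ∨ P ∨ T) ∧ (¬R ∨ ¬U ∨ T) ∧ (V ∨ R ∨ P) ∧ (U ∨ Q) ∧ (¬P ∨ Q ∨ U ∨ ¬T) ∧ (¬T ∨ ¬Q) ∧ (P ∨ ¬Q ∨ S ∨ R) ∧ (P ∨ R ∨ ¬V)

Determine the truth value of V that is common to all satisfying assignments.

True

Suppose V = False.
Case P = True:
Unit clause (T) forces T = True.
Unit clause (¬S) forces S = False.
Unit clause (¬Q) forces Q = False.
That conflicts with the unit clause (Q).
That branch fails; take P = False instead.
Unit clause (¬R) forces R = False.
That conflicts with the unit clause (R).
Neither P = True nor P = False works.
So every satisfying assignment has V = True.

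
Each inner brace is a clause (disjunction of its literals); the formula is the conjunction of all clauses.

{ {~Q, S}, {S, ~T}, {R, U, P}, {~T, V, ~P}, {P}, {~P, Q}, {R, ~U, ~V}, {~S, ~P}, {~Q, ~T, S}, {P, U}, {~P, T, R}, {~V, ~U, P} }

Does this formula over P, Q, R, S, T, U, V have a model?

Unit clause (P) forces P = 1.
Unit clause (Q) forces Q = 1.
Unit clause (S) forces S = 1.
That conflicts with the unit clause (~S).
No assignment satisfies every clause.

No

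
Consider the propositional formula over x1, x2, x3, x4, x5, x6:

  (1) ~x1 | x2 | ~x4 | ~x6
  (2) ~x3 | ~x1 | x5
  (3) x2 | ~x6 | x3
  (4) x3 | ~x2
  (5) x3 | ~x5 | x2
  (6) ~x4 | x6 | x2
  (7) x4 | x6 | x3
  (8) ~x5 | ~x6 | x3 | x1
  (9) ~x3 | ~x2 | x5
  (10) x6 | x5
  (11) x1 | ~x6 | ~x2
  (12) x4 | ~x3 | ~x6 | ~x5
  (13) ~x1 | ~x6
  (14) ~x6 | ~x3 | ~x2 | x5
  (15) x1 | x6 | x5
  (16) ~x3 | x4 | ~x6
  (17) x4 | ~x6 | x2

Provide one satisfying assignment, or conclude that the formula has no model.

Case x3 = 1:
Case x1 = 0:
Case x2 = 0:
Case x4 = 0:
(~x6) alone gives x6 = 0.
(x5) alone gives x5 = 1.
This assignment satisfies each clause.

x1=0,  x2=0,  x3=1,  x4=0,  x5=1,  x6=0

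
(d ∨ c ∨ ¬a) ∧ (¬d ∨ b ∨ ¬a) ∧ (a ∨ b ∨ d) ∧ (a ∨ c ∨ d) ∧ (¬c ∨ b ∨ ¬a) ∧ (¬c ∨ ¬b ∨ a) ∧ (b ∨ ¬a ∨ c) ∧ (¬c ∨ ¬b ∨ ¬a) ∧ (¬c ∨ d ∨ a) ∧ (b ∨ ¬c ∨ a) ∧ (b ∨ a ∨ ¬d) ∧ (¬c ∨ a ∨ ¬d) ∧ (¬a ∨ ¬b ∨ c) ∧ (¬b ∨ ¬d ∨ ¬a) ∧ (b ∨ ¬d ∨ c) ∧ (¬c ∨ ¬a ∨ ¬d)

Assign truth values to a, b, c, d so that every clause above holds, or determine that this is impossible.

a ↦ False; b ↦ True; c ↦ False; d ↦ True

Case d = True:
Case b = True:
The clause (¬a) is unit, so a = False.
The clause (¬c) is unit, so c = False.
All clauses are satisfied.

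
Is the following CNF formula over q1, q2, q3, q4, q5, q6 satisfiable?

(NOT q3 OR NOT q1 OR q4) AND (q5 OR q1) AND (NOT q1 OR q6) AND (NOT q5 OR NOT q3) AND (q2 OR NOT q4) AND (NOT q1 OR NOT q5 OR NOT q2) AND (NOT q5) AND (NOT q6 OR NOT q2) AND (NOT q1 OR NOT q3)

Yes

The clause (NOT q5) is unit, so q5 = false.
The clause (q1) is unit, so q1 = true.
The clause (q6) is unit, so q6 = true.
The clause (NOT q2) is unit, so q2 = false.
The clause (NOT q4) is unit, so q4 = false.
The clause (NOT q3) is unit, so q3 = false.
Every clause now holds.
A satisfying assignment: q1=true, q2=false, q3=false, q4=false, q5=false, q6=true.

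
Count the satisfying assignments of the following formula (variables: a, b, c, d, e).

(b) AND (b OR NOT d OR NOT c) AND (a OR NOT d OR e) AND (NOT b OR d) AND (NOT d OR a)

4

There are 2^5 = 32 truth assignments over (a, b, c, d, e).
Split on c. With c = true, the clauses containing c are satisfied and NOT c drops from the rest; 2 of the 2^4 = 16 assignments to the other variables satisfy what remains.
With c = false, by the same count on the reduced clause set, 2 assignments work.
Total: 2 + 2 = 4.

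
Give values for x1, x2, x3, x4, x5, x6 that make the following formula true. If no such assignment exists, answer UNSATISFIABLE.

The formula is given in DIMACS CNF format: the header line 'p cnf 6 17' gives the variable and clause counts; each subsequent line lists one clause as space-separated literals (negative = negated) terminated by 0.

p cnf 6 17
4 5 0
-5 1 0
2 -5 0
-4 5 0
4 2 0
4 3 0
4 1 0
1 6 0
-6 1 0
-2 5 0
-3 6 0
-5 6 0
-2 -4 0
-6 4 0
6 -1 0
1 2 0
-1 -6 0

UNSATISFIABLE

Try x4 = True.
Unit clause (x5) forces x5 = True.
Unit clause (x1) forces x1 = True.
Unit clause (x2) forces x2 = True.
But (¬x2) is also a unit clause — contradiction.
Backtrack on x4: now try x4 = False.
Unit clause (x5) forces x5 = True.
Unit clause (x1) forces x1 = True.
Unit clause (x2) forces x2 = True.
Unit clause (x3) forces x3 = True.
Unit clause (x6) forces x6 = True.
But (¬x6) is also a unit clause — contradiction.
Both values of x4 lead to a conflict.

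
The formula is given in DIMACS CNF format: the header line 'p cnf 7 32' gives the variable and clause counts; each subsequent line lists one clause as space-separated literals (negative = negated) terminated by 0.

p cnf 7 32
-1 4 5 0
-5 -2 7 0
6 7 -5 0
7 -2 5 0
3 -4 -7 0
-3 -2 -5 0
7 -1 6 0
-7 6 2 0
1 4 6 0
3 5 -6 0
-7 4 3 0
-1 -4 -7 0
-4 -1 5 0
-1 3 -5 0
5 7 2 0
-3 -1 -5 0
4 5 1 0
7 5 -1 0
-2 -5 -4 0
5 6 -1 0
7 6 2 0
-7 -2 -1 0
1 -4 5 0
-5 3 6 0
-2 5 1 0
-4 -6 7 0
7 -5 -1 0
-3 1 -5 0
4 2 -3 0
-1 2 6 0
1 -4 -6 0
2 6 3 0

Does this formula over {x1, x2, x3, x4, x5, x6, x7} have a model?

Satisfiable

Suppose x1 = False.
Suppose x4 = False.
(x6) alone gives x6 = True.
(x5) alone gives x5 = True.
(¬x3) alone gives x3 = False.
(¬x7) alone gives x7 = False.
(¬x2) alone gives x2 = False.
This assignment satisfies each clause.
A satisfying assignment: x1: False, x2: False, x3: False, x4: False, x5: True, x6: True, x7: False.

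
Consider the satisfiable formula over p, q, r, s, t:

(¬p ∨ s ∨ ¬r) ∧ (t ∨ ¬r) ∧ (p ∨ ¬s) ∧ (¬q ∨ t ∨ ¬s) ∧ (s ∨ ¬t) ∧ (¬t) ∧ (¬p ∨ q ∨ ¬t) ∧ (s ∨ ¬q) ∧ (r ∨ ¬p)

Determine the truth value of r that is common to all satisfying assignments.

False

Suppose r = True.
The clause (t) is unit, so t = True.
That conflicts with the unit clause (¬t).
So every satisfying assignment has r = False.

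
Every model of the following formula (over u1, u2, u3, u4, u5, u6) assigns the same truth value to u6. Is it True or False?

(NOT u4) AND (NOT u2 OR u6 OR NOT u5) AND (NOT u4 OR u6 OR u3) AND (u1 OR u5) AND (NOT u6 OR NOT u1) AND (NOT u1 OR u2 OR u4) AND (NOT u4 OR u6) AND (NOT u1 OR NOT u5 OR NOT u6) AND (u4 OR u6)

True

Suppose u6 = false.
(NOT u4) alone gives u4 = false.
Now (u4) is unsatisfied and unit — conflict.
So every satisfying assignment has u6 = True.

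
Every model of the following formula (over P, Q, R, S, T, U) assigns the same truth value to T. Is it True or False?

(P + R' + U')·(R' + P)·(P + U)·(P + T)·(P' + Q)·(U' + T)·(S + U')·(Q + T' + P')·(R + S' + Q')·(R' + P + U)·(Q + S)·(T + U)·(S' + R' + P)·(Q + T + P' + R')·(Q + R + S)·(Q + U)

Suppose T = 0.
(P) alone gives P = 1.
(Q) alone gives Q = 1.
(U') alone gives U = 0.
Now (U) is unsatisfied and unit — conflict.
So every satisfying assignment has T = True.

True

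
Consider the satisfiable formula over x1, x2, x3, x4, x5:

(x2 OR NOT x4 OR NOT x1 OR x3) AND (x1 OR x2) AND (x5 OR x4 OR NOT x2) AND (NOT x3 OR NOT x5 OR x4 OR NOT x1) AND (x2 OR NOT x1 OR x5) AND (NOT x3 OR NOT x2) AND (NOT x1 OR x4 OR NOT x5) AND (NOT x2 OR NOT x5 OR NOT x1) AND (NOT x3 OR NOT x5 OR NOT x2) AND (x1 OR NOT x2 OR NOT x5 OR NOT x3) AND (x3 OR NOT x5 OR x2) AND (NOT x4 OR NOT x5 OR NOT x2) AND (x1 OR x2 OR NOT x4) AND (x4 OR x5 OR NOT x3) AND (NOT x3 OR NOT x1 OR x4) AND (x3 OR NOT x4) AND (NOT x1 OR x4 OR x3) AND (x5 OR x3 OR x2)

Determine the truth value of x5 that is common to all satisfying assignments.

Suppose x5 = false.
Try x1 = true.
The clause (x2) is unit, so x2 = true.
The clause (x4) is unit, so x4 = true.
The clause (NOT x3) is unit, so x3 = false.
Now (x3) is unsatisfied and unit — conflict.
Undo x1 and try x1 = false.
The clause (x2) is unit, so x2 = true.
The clause (x4) is unit, so x4 = true.
The clause (NOT x3) is unit, so x3 = false.
Now (x3) is unsatisfied and unit — conflict.
Both values of x1 lead to a conflict.
So every satisfying assignment has x5 = True.

True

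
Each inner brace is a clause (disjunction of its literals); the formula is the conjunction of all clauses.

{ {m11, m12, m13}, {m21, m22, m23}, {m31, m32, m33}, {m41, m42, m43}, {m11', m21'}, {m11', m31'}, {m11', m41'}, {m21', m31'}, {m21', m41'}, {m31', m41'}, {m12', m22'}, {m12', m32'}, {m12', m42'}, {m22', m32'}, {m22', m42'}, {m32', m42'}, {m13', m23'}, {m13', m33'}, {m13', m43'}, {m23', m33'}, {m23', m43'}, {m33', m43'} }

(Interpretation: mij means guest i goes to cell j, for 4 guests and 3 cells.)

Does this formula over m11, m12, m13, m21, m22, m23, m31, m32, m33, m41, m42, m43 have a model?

Suppose m11 = 0.
Suppose m12 = 1.
(m22') alone gives m22 = 0.
(m32') alone gives m32 = 0.
(m42') alone gives m42 = 0.
Suppose m21 = 1.
(m31') alone gives m31 = 0.
(m33) alone gives m33 = 1.
(m41') alone gives m41 = 0.
(m43) alone gives m43 = 1.
Now (m43') is unsatisfied and unit — conflict.
Undo m21 and try m21 = 0.
(m23) alone gives m23 = 1.
(m13') alone gives m13 = 0.
(m33') alone gives m33 = 0.
(m31) alone gives m31 = 1.
(m41') alone gives m41 = 0.
(m43) alone gives m43 = 1.
Now (m43') is unsatisfied and unit — conflict.
Both values of m21 lead to a conflict.
Undo m12 and try m12 = 0.
(m13) alone gives m13 = 1.
(m23') alone gives m23 = 0.
(m33') alone gives m33 = 0.
(m43') alone gives m43 = 0.
Suppose m21 = 1.
(m31') alone gives m31 = 0.
(m32) alone gives m32 = 1.
(m41') alone gives m41 = 0.
(m42) alone gives m42 = 1.
Now (m42') is unsatisfied and unit — conflict.
Undo m21 and try m21 = 0.
(m22) alone gives m22 = 1.
(m32') alone gives m32 = 0.
(m31) alone gives m31 = 1.
(m41') alone gives m41 = 0.
(m42) alone gives m42 = 1.
Now (m42') is unsatisfied and unit — conflict.
Both values of m21 lead to a conflict.
Both values of m12 lead to a conflict.
Undo m11 and try m11 = 1.
(m21') alone gives m21 = 0.
(m31') alone gives m31 = 0.
(m41') alone gives m41 = 0.
Suppose m22 = 1.
(m12') alone gives m12 = 0.
(m32') alone gives m32 = 0.
(m33) alone gives m33 = 1.
(m42') alone gives m42 = 0.
(m43) alone gives m43 = 1.
Now (m43') is unsatisfied and unit — conflict.
Undo m22 and try m22 = 0.
(m23) alone gives m23 = 1.
(m13') alone gives m13 = 0.
(m33') alone gives m33 = 0.
(m32) alone gives m32 = 1.
(m12') alone gives m12 = 0.
(m42') alone gives m42 = 0.
(m43) alone gives m43 = 1.
Now (m43') is unsatisfied and unit — conflict.
Both values of m22 lead to a conflict.
Both values of m11 lead to a conflict.
No assignment satisfies every clause.

Unsatisfiable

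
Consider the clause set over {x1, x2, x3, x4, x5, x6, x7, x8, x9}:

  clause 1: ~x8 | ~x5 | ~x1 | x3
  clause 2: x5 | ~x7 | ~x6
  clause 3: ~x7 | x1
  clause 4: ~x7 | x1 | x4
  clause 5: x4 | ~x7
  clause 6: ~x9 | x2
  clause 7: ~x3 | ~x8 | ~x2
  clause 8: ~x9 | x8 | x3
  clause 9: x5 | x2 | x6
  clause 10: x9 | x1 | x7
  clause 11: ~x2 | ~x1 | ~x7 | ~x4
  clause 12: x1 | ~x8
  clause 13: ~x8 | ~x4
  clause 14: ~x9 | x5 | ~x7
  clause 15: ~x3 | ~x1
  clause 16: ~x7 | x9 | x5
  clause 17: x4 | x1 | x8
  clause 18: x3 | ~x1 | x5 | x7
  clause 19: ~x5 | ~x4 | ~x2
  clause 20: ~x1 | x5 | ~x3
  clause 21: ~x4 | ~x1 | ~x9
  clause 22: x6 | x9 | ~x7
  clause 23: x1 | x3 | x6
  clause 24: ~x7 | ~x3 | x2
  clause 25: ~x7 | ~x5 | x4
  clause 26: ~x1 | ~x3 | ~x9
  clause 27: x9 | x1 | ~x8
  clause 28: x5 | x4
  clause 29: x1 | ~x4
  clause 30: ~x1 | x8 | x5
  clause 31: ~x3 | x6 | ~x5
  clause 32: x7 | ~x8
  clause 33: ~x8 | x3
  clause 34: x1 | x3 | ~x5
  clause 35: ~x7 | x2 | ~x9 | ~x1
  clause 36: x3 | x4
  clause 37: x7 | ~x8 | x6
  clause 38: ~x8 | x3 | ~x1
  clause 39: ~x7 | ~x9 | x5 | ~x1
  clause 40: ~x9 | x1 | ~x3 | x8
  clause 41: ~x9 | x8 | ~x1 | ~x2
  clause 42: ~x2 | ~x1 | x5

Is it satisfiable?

Suppose x7 = 1.
(x1) alone gives x1 = 1.
(x4) alone gives x4 = 1.
(~x2) alone gives x2 = 0.
(~x9) alone gives x9 = 0.
(~x8) alone gives x8 = 0.
(~x3) alone gives x3 = 0.
(x5) alone gives x5 = 1.
(x6) alone gives x6 = 1.
All clauses are satisfied.
A satisfying assignment: x1 ↦ 1, x2 ↦ 0, x3 ↦ 0, x4 ↦ 1, x5 ↦ 1, x6 ↦ 1, x7 ↦ 1, x8 ↦ 0, x9 ↦ 0.

Yes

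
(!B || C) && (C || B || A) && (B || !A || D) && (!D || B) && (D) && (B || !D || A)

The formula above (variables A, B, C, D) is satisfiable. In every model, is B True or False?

Suppose B = false.
Unit clause (!D) forces D = false.
That conflicts with the unit clause (D).
So every satisfying assignment has B = True.

True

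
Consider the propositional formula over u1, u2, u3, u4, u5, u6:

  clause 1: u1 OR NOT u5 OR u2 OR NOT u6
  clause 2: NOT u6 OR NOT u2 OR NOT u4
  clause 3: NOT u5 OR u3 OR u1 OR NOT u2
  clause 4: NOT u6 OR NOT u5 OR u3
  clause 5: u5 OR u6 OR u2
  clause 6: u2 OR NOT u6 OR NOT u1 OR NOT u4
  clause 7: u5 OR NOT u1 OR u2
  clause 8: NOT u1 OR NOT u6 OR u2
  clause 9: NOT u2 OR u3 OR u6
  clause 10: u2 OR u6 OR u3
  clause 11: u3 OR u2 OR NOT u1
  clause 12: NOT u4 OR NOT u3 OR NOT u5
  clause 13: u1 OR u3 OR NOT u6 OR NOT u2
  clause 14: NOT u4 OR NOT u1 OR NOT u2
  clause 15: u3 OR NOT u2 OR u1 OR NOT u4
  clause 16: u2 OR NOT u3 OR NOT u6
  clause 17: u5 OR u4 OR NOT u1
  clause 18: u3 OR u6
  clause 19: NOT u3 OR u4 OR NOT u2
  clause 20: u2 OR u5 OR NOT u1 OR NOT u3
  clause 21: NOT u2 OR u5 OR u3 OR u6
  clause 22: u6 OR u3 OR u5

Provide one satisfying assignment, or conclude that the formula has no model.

Branch on u3: set u3 = false.
(u6) alone gives u6 = true.
(NOT u5) alone gives u5 = false.
Branch on u2: set u2 = false.
(NOT u1) alone gives u1 = false.
No clause remains; u4 is free.

u1=false,  u2=false,  u3=false,  u4=false,  u5=false,  u6=true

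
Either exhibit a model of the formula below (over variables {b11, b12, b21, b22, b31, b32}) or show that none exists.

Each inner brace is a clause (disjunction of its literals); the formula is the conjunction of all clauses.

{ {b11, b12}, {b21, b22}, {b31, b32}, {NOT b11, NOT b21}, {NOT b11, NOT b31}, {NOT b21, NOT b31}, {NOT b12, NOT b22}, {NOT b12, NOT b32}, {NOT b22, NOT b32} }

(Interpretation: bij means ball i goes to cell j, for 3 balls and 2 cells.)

Suppose b11 = true.
The clause (NOT b21) is unit, so b21 = false.
The clause (b22) is unit, so b22 = true.
The clause (NOT b31) is unit, so b31 = false.
The clause (b32) is unit, so b32 = true.
But (NOT b32) is also a unit clause — contradiction.
Undo b11 and try b11 = false.
The clause (b12) is unit, so b12 = true.
The clause (NOT b22) is unit, so b22 = false.
The clause (b21) is unit, so b21 = true.
The clause (NOT b31) is unit, so b31 = false.
The clause (b32) is unit, so b32 = true.
But (NOT b32) is also a unit clause — contradiction.
Either choice for b11 ends in contradiction.

UNSATISFIABLE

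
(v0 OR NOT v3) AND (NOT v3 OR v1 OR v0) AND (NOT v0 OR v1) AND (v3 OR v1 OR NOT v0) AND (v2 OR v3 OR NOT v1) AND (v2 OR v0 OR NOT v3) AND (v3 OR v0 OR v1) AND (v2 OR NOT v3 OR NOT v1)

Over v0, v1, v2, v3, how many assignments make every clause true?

3

There are 2^4 = 16 truth assignments over (v0, v1, v2, v3).
Check each against the 8 clauses (columns in the order v0, v1, v2, v3):
  F F F F  ✗ fails (v3 OR v0 OR v1)
  F F F T  ✗ fails (v0 OR NOT v3)
  F F T F  ✗ fails (v3 OR v0 OR v1)
  F F T T  ✗ fails (v0 OR NOT v3)
  F T F F  ✗ fails (v2 OR v3 OR NOT v1)
  F T F T  ✗ fails (v0 OR NOT v3)
  F T T F  ✓ satisfies all
  F T T T  ✗ fails (v0 OR NOT v3)
  T F F F  ✗ fails (NOT v0 OR v1)
  T F F T  ✗ fails (NOT v0 OR v1)
  T F T F  ✗ fails (NOT v0 OR v1)
  T F T T  ✗ fails (NOT v0 OR v1)
  T T F F  ✗ fails (v2 OR v3 OR NOT v1)
  T T F T  ✗ fails (v2 OR NOT v3 OR NOT v1)
  T T T F  ✓ satisfies all
  T T T T  ✓ satisfies all
3 of the 16 rows are models.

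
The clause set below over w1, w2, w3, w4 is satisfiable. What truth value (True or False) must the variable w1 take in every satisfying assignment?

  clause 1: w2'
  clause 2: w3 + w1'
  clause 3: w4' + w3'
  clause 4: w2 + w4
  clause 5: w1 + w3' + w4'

Suppose w1 = 1.
From the singleton clause (w2'), w2 = 0.
From the singleton clause (w3), w3 = 1.
From the singleton clause (w4'), w4 = 0.
That conflicts with the unit clause (w4).
So every satisfying assignment has w1 = False.

False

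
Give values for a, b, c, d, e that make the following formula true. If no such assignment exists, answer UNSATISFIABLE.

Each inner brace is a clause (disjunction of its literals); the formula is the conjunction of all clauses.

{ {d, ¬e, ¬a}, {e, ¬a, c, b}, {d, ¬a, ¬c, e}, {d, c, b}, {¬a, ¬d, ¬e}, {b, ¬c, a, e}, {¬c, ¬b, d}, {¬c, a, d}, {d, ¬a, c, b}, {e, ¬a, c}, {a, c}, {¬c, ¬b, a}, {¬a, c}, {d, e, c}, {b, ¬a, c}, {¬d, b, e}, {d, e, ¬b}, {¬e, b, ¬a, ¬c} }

a ↦ True, b ↦ True, c ↦ True, d ↦ True, e ↦ False

Try a = True.
From the singleton clause (c), c = True.
Try d = True.
From the singleton clause (¬e), e = False.
From the singleton clause (b), b = True.
This assignment satisfies each clause.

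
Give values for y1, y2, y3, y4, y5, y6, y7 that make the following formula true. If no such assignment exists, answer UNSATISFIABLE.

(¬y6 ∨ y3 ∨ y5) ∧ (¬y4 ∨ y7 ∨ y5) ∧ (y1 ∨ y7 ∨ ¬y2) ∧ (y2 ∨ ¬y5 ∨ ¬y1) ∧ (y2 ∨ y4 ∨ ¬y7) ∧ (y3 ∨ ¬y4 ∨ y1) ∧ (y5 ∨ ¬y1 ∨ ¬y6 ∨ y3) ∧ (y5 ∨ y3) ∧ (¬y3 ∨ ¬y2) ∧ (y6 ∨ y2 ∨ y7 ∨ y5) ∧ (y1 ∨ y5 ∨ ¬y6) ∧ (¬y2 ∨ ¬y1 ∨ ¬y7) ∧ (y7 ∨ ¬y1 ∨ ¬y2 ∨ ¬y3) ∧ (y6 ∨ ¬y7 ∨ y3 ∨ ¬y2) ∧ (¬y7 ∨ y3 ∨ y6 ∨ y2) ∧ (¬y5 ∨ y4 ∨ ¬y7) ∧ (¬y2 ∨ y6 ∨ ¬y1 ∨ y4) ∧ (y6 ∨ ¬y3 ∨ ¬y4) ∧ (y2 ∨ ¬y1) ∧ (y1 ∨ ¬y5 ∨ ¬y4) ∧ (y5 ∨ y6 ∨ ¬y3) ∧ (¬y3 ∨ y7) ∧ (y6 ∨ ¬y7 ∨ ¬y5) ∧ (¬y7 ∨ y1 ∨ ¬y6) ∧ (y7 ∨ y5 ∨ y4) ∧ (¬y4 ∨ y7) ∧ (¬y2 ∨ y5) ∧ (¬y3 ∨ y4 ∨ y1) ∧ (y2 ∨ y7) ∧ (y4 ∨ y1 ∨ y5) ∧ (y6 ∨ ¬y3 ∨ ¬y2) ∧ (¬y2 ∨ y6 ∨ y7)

y1 ↦ True, y2 ↦ True, y3 ↦ False, y4 ↦ False, y5 ↦ True, y6 ↦ True, y7 ↦ False

Case y5 = True:
Case y2 = True:
The clause (¬y3) is unit, so y3 = False.
Case y1 = True:
The clause (¬y7) is unit, so y7 = False.
The clause (¬y4) is unit, so y4 = False.
The clause (y6) is unit, so y6 = True.
This assignment satisfies each clause.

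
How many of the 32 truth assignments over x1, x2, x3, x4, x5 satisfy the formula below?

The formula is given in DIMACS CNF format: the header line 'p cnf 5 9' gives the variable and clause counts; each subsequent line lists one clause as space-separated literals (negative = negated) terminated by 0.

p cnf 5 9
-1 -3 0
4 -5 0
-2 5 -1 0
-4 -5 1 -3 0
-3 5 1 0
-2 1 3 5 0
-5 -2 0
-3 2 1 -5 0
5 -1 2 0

There are 2^5 = 32 truth assignments over (x1, x2, x3, x4, x5).
Split on x1. With x1 = True, the clauses containing x1 are satisfied and ¬x1 drops from the rest; 1 of the 2^4 = 16 assignments to the other variables satisfy what remains.
With x1 = False, by the same count on the reduced clause set, 3 assignments work.
(One model: x1=F, x2=F, x3=F, x4=F, x5=F.)
Total: 1 + 3 = 4.

4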